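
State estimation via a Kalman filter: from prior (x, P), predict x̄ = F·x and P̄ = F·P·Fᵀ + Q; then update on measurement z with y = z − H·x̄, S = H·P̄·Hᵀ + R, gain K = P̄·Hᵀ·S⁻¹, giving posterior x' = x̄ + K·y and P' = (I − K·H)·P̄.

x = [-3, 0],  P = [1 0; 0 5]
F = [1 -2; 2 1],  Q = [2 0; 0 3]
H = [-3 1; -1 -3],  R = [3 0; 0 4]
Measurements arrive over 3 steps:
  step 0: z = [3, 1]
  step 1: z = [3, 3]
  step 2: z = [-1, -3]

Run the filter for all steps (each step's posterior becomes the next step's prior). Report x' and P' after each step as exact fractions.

step 0: x' = [-25247/22529, -6294/22529], P' = [6848/22529 540/22529; 540/22529 8412/22529]
step 1: x' = [-17815611/15264761, -11316552/15264761], P' = [13081738/45794283 370718/15264761; 370718/15264761 5488434/15264761]
step 2: x' = [48701891389/89781063969, 14727640006/29927021323], P' = [25603941020/89781063969 721229068/29927021323; 721229068/29927021323 10743859440/29927021323]

step 0: x̄ = F·x = [-3, -6]
step 0: P̄ = F·P·Fᵀ + Q = [23 -8; -8 12]
step 0: y = z − H·x̄ = [0, -20]
step 0: S = H·P̄·Hᵀ + R = [270 -31; -31 87]
step 0: K = P̄·Hᵀ·S⁻¹ = [-6668/22529 -2117/22529; 2264/22529 -6444/22529]
step 0: x' = x̄ + K·y = [-25247/22529, -6294/22529]
step 0: P' = (I − K·H)·P̄ = [6848/22529 540/22529; 540/22529 8412/22529]
step 1: x̄ = F·x = [-12659/22529, -56788/22529]
step 1: P̄ = F·P·Fᵀ + Q = [83394/22529 -4748/22529; -4748/22529 105551/22529]
step 1: y = z − H·x̄ = [6646/1733, -115436/22529]
step 1: S = H·P̄·Hᵀ + R = [73244/1733 -8035/1733; -8035/1733 1094981/22529]
step 1: K = P̄·Hᵀ·S⁻¹ = [-12711020/45794283 -4104550/45794283; 1458760/15264761 -4209005/15264761]
step 1: x' = x̄ + K·y = [-17815611/15264761, -11316552/15264761]
step 1: P' = (I − K·H)·P̄ = [13081738/45794283 370718/15264761; 370718/15264761 5488434/15264761]
step 2: x̄ = F·x = [4817493/15264761, -46947774/15264761]
step 2: P̄ = F·P·Fᵀ + Q = [166082896/45794283 -10103590/45794283; -10103590/45794283 210623719/45794283]
step 2: y = z − H·x̄ = [46135492/15264761, -181820112/15264761]
step 2: S = H·P̄·Hᵀ + R = [1903374172/45794283 -214451189/45794283; -214451189/45794283 2184251959/45794283]
step 2: K = P̄·Hᵀ·S⁻¹ = [-24882711952/89781063969 -8023750658/89781063969; 2860057412/29927021323 -8238201847/29927021323]
step 2: x' = x̄ + K·y = [48701891389/89781063969, 14727640006/29927021323]
step 2: P' = (I − K·H)·P̄ = [25603941020/89781063969 721229068/29927021323; 721229068/29927021323 10743859440/29927021323]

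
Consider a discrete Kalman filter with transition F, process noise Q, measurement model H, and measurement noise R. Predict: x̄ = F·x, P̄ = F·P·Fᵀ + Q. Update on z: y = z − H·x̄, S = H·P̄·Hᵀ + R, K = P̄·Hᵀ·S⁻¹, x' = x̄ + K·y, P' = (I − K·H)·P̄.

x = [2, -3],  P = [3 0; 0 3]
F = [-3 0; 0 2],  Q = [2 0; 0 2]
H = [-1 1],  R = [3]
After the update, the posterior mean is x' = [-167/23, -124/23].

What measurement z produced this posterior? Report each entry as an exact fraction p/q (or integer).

z = [2]

x̄ = F·x = [-6, -6]
P̄ = F·P·Fᵀ + Q = [29 0; 0 14]
S = H·P̄·Hᵀ + R = [46]
K = P̄·Hᵀ·S⁻¹ = [-29/46; 7/23]
x' − x̄ = [-29/23, 14/23] = K·y
y = (KᵀK)⁻¹·Kᵀ·(x' − x̄) = [2]
z = y + H·x̄ = [2] + [0] = [2]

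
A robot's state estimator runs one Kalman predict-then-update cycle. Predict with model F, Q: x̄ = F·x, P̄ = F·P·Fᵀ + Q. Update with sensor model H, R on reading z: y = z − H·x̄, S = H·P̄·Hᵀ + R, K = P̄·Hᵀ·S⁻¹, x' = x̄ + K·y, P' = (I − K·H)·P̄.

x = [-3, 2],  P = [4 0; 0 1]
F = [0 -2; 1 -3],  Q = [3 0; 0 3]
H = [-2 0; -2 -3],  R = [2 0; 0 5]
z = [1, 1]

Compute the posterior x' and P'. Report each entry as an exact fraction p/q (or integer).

x̄ = F·x = [-4, -9]
P̄ = F·P·Fᵀ + Q = [7 6; 6 16]
y = z − H·x̄ = [-7, -34]
S = H·P̄·Hᵀ + R = [30 64; 64 249]
K = P̄·Hᵀ·S⁻¹ = [-719/1687 -32/1687; 426/1687 -516/1687]
x' = x̄ + K·y = [-627/1687, -621/1687]
P' = (I − K·H)·P̄ = [719/1687 -426/1687; -426/1687 1144/1687]

x' = [-627/1687, -621/1687]
P' = [719/1687 -426/1687; -426/1687 1144/1687]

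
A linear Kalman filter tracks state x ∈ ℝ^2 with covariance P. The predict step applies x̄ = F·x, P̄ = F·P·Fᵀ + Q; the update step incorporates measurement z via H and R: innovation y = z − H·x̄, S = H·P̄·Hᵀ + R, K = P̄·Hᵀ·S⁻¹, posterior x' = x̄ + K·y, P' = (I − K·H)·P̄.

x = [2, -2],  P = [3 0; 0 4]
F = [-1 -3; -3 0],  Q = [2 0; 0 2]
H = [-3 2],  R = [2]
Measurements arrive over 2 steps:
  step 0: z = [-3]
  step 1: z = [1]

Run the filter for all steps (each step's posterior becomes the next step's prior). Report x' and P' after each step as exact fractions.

step 0: x' = [-689/379, -1623/379], P' = [4514/379 6666/379; 6666/379 10030/379]
step 1: x' = [-730127/251852, -243931/62963], P' = [599593/125926 417252/62963; 417252/62963 608648/62963]

step 0: x̄ = F·x = [4, -6]
step 0: P̄ = F·P·Fᵀ + Q = [41 9; 9 29]
step 0: y = z − H·x̄ = [21]
step 0: S = H·P̄·Hᵀ + R = [379]
step 0: K = P̄·Hᵀ·S⁻¹ = [-105/379; 31/379]
step 0: x' = x̄ + K·y = [-689/379, -1623/379]
step 0: P' = (I − K·H)·P̄ = [4514/379 6666/379; 6666/379 10030/379]
step 1: x̄ = F·x = [5558/379, 2067/379]
step 1: P̄ = F·P·Fᵀ + Q = [135538/379 73536/379; 73536/379 41384/379]
step 1: y = z − H·x̄ = [12919/379]
step 1: S = H·P̄·Hᵀ + R = [503704/379]
step 1: K = P̄·Hᵀ·S⁻¹ = [-129771/251852; -17230/62963]
step 1: x' = x̄ + K·y = [-730127/251852, -243931/62963]
step 1: P' = (I − K·H)·P̄ = [599593/125926 417252/62963; 417252/62963 608648/62963]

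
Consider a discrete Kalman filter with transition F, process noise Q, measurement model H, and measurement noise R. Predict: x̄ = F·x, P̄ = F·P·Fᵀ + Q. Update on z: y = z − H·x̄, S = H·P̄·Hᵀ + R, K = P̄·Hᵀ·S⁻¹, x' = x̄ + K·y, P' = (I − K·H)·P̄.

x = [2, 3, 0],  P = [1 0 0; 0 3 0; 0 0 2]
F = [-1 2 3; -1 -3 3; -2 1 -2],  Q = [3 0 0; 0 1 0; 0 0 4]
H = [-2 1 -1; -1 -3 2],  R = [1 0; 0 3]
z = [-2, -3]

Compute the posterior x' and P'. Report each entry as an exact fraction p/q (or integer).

x' = [93044/45995, -142257/45995, -234053/45995]
P' = [17567/45995 -27301/45995 -43094/45995; -27301/45995 153333/45995 202507/45995; -43094/45995 202507/45995 290318/45995]

x̄ = F·x = [4, -11, -1]
P̄ = F·P·Fᵀ + Q = [34 1 -4; 1 47 -19; -4 -19 19]
y = z − H·x̄ = [16, -30]
S = H·P̄·Hᵀ + R = [221 -189; -189 786]
K = P̄·Hᵀ·S⁻¹ = [-19341/45995 -7284/45995; 5428/45995 -9228/45995; -1623/45995 5403/45995]
x' = x̄ + K·y = [93044/45995, -142257/45995, -234053/45995]
P' = (I − K·H)·P̄ = [17567/45995 -27301/45995 -43094/45995; -27301/45995 153333/45995 202507/45995; -43094/45995 202507/45995 290318/45995]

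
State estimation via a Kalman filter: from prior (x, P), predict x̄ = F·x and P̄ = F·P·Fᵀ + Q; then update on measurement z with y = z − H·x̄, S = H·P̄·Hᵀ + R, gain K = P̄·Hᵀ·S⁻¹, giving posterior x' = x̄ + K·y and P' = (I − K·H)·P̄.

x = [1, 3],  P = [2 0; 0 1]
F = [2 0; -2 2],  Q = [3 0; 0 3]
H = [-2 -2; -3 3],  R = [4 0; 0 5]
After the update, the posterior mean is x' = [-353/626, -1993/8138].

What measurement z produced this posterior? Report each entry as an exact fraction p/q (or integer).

z = [3, 1]

x̄ = F·x = [2, 4]
P̄ = F·P·Fᵀ + Q = [11 -8; -8 15]
S = H·P̄·Hᵀ + R = [44 -24; -24 383]
K = P̄·Hᵀ·S⁻¹ = [-141/626 -51/313; -1853/8138 675/4069]
x' − x̄ = [-1605/626, -34545/8138] = K·y
y = (KᵀK)⁻¹·Kᵀ·(x' − x̄) = [15, -5]
z = y + H·x̄ = [15, -5] + [-12, 6] = [3, 1]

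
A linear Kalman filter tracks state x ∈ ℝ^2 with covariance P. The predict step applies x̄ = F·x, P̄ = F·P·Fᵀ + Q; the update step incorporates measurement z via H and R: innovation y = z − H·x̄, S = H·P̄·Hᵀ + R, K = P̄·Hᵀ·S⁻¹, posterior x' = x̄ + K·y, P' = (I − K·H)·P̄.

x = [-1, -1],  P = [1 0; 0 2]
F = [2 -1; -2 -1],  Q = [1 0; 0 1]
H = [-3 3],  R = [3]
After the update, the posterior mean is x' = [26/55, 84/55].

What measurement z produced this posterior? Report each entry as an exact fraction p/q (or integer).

z = [3]

x̄ = F·x = [-1, 3]
P̄ = F·P·Fᵀ + Q = [7 -2; -2 7]
S = H·P̄·Hᵀ + R = [165]
K = P̄·Hᵀ·S⁻¹ = [-9/55; 9/55]
x' − x̄ = [81/55, -81/55] = K·y
y = (KᵀK)⁻¹·Kᵀ·(x' − x̄) = [-9]
z = y + H·x̄ = [-9] + [12] = [3]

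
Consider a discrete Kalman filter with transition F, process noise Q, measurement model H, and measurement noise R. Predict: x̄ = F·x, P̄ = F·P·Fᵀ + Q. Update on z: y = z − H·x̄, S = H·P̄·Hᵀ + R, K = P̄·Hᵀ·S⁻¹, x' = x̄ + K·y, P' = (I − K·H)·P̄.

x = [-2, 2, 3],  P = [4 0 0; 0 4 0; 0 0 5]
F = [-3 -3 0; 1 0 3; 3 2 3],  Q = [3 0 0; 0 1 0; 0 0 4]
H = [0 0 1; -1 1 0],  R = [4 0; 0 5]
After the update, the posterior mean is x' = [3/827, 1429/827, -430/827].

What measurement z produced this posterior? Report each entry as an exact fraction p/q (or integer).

x̄ = F·x = [0, 7, 7]
P̄ = F·P·Fᵀ + Q = [75 -12 -60; -12 50 57; -60 57 101]
S = H·P̄·Hᵀ + R = [105 117; 117 154]
K = P̄·Hᵀ·S⁻¹ = [313/827 -705/827; 508/827 -53/827; 1865/2481 156/827]
x' − x̄ = [3/827, -4360/827, -6219/827] = K·y
y = (KᵀK)⁻¹·Kᵀ·(x' − x̄) = [-9, -4]
z = y + H·x̄ = [-9, -4] + [7, 7] = [-2, 3]

z = [-2, 3]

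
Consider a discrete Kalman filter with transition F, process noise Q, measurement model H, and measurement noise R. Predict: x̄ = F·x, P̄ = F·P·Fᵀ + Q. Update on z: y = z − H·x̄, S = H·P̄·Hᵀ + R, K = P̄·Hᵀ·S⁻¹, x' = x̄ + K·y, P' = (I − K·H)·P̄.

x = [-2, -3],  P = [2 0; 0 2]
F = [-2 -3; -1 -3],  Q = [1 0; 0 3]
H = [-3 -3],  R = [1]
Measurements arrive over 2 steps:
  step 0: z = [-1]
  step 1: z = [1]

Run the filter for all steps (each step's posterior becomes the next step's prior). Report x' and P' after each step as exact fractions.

step 0: x̄ = F·x = [13, 11]
step 0: P̄ = F·P·Fᵀ + Q = [27 22; 22 23]
step 0: y = z − H·x̄ = [71]
step 0: S = H·P̄·Hᵀ + R = [847]
step 0: K = P̄·Hᵀ·S⁻¹ = [-21/121; -135/847]
step 0: x' = x̄ + K·y = [82/121, -268/847]
step 0: P' = (I − K·H)·P̄ = [180/121 -173/121; -173/121 1256/847]
step 1: x̄ = F·x = [-344/847, 230/847]
step 1: P̄ = F·P·Fᵀ + Q = [2659/847 2925/847; 2925/847 7839/847]
step 1: y = z − H·x̄ = [505/847]
step 1: S = H·P̄·Hᵀ + R = [147979/847]
step 1: K = P̄·Hᵀ·S⁻¹ = [-16752/147979; -2484/11383]
step 1: x' = x̄ + K·y = [-70088/147979, 1610/11383]
step 1: P' = (I − K·H)·P̄ = [133231/147979 -9819/11383; -9819/11383 10647/11383]

step 0: x' = [82/121, -268/847], P' = [180/121 -173/121; -173/121 1256/847]
step 1: x' = [-70088/147979, 1610/11383], P' = [133231/147979 -9819/11383; -9819/11383 10647/11383]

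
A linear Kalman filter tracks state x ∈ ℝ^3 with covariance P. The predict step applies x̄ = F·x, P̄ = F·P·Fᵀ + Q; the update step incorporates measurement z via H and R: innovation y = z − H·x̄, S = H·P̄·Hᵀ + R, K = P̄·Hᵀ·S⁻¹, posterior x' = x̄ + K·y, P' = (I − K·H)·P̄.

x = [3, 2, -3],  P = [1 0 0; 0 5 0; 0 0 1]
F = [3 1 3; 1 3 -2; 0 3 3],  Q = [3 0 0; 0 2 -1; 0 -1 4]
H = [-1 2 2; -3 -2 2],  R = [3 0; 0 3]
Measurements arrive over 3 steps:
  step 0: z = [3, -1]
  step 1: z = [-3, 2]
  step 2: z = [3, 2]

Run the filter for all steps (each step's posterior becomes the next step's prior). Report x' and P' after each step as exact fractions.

step 0: x' = [-940902/124997, 611843/124997, -896759/124997], P' = [1616778/124997 -785364/124997 1598376/124997; -785364/124997 427716/124997 -775938/124997; 1598376/124997 -775938/124997 1626210/124997]
step 1: x' = [27199266545/13275237383, -26653964015/13275237383, 24902945568/13275237383], P' = [207988189395/13275237383 -101995838040/13275237383 201498943974/13275237383; -101995838040/13275237383 54737531928/13275237383 -98768777133/13275237383; 201498943974/13275237383 -98768777133/13275237383 199977854850/13275237383]
step 2: x' = [-6346303387493612/1660778690732903, 3267101000894970/1660778690732903, -4321317010066057/1660778690732903], P' = [25288090888841016/1660778690732903 -12404540506957896/1660778690732903 24481659228793980/1660778690732903; -12404540506957896/1660778690732903 6674595504892461/1660778690732903 -12003556159327368/1660778690732903; 24481659228793980/1660778690732903 -12003556159327368/1660778690732903 24296948967249468/1660778690732903]

step 0: x̄ = F·x = [2, 15, -3]
step 0: P̄ = F·P·Fᵀ + Q = [26 12 24; 12 52 38; 24 38 58]
step 0: y = z − H·x̄ = [-19, 41]
step 0: S = H·P̄·Hᵀ + R = [629 -138; -138 229]
step 0: K = P̄·Hᵀ·S⁻¹ = [3082/124997 -27618/124997; 29640/124997 -17072/124997; 34056/124997 3056/124997]
step 0: x' = x̄ + K·y = [-940902/124997, 611843/124997, -896759/124997]
step 0: P' = (I − K·H)·P̄ = [1616778/124997 -785364/124997 1598376/124997; -785364/124997 427716/124997 -775938/124997; 1598376/124997 -775938/124997 1626210/124997]
step 1: x̄ = F·x = [-4901140/124997, 2688145/124997, -854748/124997]
step 1: P̄ = F·P·Fᵀ + Q = [49392555/124997 -21704112/124997 13924890/124997; -21704112/124997 10426624/124997 -5921591/124997; 13924890/124997 -5921591/124997 5018438/124997]
step 1: y = z − H·x̄ = [-8942925/124997, -7367640/124997]
step 1: S = H·P̄·Hᵀ + R = [95291954/124997 101962249/124997; 101962249/124997 126512938/124997]
step 1: K = P̄·Hᵀ·S⁻¹ = [-2993992509/13275237383 -5658334719/13275237383; 4644449210/13275237383 -341701334/13275237383; 306403820/13275237383 -2334522652/13275237383]
step 1: x' = x̄ + K·y = [27199266545/13275237383, -26653964015/13275237383, 24902945568/13275237383]
step 1: P' = (I − K·H)·P̄ = [207988189395/13275237383 -101995838040/13275237383 201498943974/13275237383; -101995838040/13275237383 54737531928/13275237383 -98768777133/13275237383; 201498943974/13275237383 -98768777133/13275237383 199977854850/13275237383]
step 2: x̄ = F·x = [129652672324/13275237383, -102568516636/13275237383, -5253055341/13275237383]
step 2: P̄ = F·P·Fᵀ + Q = [6188650942776/13275237383 -2727526617384/13275237383 1674315917244/13275237383; -2727526617384/13275237383 1294342392373/13275237383 -718301592728/13275237383; 1674315917244/13275237383 -718301592728/13275237383 567701442140/13275237383]
step 2: y = z − H·x̄ = [385121528427/13275237383, 220877569148/13275237383]
step 2: S = H·P̄·Hᵀ + R = [12143082051713/13275237383 13174968158980/13275237383; 13174968158980/13275237383 16110161861473/13275237383]
step 2: K = P̄·Hᵀ·S⁻¹ = [-377951148389616/1660778690732903 -697291065006432/1660778690732903; 582206399362694/1660778690732903 -47560602521990/1660778690732903; 35042129016740/1660778690732903 -281322477742756/1660778690732903]
step 2: x' = x̄ + K·y = [-6346303387493612/1660778690732903, 3267101000894970/1660778690732903, -4321317010066057/1660778690732903]
step 2: P' = (I − K·H)·P̄ = [25288090888841016/1660778690732903 -12404540506957896/1660778690732903 24481659228793980/1660778690732903; -12404540506957896/1660778690732903 6674595504892461/1660778690732903 -12003556159327368/1660778690732903; 24481659228793980/1660778690732903 -12003556159327368/1660778690732903 24296948967249468/1660778690732903]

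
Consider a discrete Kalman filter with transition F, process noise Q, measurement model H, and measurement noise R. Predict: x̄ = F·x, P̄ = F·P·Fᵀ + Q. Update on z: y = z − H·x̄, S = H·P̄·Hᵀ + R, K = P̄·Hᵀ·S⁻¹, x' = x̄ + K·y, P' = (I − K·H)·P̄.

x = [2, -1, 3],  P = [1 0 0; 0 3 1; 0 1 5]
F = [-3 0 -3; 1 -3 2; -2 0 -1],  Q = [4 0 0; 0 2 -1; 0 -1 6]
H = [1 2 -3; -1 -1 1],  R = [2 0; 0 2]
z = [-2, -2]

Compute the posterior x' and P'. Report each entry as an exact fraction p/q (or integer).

x̄ = F·x = [-15, 11, -7]
P̄ = F·P·Fᵀ + Q = [58 -24 21; -24 38 -10; 21 -10 15]
y = z − H·x̄ = [-30, 1]
S = H·P̄·Hᵀ + R = [245 -73; -73 43]
K = P̄·Hᵀ·S⁻¹ = [-1614/2603 -3527/2603; 887/2603 53/2603; -800/2603 -1116/2603]
x' = x̄ + K·y = [5848/2603, 2076/2603, 4663/2603]
P' = (I − K·H)·P̄ = [19581/2603 -14772/2603 -2245/2603; -14772/2603 27452/2603 12786/2603; -2245/2603 12786/2603 8309/2603]

x' = [5848/2603, 2076/2603, 4663/2603]
P' = [19581/2603 -14772/2603 -2245/2603; -14772/2603 27452/2603 12786/2603; -2245/2603 12786/2603 8309/2603]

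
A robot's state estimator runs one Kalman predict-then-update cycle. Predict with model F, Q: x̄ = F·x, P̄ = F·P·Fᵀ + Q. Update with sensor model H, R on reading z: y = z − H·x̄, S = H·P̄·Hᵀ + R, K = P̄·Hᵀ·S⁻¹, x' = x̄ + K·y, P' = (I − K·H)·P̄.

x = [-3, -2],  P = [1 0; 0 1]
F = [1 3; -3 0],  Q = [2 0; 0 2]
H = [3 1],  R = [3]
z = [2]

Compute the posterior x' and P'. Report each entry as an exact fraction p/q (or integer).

x' = [-69/26, 122/13]
P' = [159/104 -189/52; -189/52 285/26]

x̄ = F·x = [-9, 9]
P̄ = F·P·Fᵀ + Q = [12 -3; -3 11]
y = z − H·x̄ = [20]
S = H·P̄·Hᵀ + R = [104]
K = P̄·Hᵀ·S⁻¹ = [33/104; 1/52]
x' = x̄ + K·y = [-69/26, 122/13]
P' = (I − K·H)·P̄ = [159/104 -189/52; -189/52 285/26]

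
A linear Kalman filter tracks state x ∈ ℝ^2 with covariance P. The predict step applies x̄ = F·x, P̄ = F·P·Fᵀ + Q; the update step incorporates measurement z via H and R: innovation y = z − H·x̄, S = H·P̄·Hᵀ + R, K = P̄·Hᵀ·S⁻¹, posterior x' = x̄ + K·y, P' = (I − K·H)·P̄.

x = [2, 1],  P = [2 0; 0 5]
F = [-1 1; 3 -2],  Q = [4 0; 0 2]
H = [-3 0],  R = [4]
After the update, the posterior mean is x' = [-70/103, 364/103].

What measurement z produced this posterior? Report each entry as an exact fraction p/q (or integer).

z = [2]

x̄ = F·x = [-1, 4]
P̄ = F·P·Fᵀ + Q = [11 -16; -16 40]
S = H·P̄·Hᵀ + R = [103]
K = P̄·Hᵀ·S⁻¹ = [-33/103; 48/103]
x' − x̄ = [33/103, -48/103] = K·y
y = (KᵀK)⁻¹·Kᵀ·(x' − x̄) = [-1]
z = y + H·x̄ = [-1] + [3] = [2]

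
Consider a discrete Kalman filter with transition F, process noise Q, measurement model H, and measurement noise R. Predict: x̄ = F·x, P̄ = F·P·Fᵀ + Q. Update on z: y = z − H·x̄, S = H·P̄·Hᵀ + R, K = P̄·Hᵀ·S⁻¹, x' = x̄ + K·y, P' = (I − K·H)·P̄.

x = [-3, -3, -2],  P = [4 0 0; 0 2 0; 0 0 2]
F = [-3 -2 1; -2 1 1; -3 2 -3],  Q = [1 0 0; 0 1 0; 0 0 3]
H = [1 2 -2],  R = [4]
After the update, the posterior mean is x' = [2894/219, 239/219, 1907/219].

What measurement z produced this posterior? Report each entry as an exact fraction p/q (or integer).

x̄ = F·x = [13, 1, 9]
P̄ = F·P·Fᵀ + Q = [47 22 22; 22 21 22; 22 22 65]
S = H·P̄·Hᵀ + R = [219]
K = P̄·Hᵀ·S⁻¹ = [47/219; 20/219; -64/219]
x' − x̄ = [47/219, 20/219, -64/219] = K·y
y = (KᵀK)⁻¹·Kᵀ·(x' − x̄) = [1]
z = y + H·x̄ = [1] + [-3] = [-2]

z = [-2]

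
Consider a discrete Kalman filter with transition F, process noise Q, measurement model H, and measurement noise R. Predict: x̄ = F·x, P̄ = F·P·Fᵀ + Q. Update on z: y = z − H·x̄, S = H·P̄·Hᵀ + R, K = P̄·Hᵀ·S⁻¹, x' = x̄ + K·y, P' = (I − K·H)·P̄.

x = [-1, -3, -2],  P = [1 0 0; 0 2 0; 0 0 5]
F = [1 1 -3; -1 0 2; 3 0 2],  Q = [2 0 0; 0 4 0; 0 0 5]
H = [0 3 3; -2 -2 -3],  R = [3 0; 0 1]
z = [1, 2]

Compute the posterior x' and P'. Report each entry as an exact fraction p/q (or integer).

x' = [-33141/22997, 5052/22997, 2685/22997]
P' = [30786/22997 26581/22997 -35240/22997; 26581/22997 73445/22997 -68126/22997; -35240/22997 -68126/22997 70393/22997]

x̄ = F·x = [2, -3, -7]
P̄ = F·P·Fᵀ + Q = [50 -31 -27; -31 25 17; -27 17 34]
y = z − H·x̄ = [31, -21]
S = H·P̄·Hᵀ + R = [840 -363; -363 239]
K = P̄·Hᵀ·S⁻¹ = [-8659/22997 -9014/22997; 5319/22997 4326/22997; 2267/22997 -4447/22997]
x' = x̄ + K·y = [-33141/22997, 5052/22997, 2685/22997]
P' = (I − K·H)·P̄ = [30786/22997 26581/22997 -35240/22997; 26581/22997 73445/22997 -68126/22997; -35240/22997 -68126/22997 70393/22997]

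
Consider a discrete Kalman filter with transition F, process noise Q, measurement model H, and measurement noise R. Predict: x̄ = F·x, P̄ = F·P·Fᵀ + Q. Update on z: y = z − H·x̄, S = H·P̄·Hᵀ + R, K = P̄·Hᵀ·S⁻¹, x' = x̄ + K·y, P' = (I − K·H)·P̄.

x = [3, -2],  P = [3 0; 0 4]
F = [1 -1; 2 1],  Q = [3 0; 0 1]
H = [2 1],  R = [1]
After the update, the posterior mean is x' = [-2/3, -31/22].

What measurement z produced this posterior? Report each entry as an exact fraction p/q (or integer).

x̄ = F·x = [5, 4]
P̄ = F·P·Fᵀ + Q = [10 2; 2 17]
S = H·P̄·Hᵀ + R = [66]
K = P̄·Hᵀ·S⁻¹ = [1/3; 7/22]
x' − x̄ = [-17/3, -119/22] = K·y
y = (KᵀK)⁻¹·Kᵀ·(x' − x̄) = [-17]
z = y + H·x̄ = [-17] + [14] = [-3]

z = [-3]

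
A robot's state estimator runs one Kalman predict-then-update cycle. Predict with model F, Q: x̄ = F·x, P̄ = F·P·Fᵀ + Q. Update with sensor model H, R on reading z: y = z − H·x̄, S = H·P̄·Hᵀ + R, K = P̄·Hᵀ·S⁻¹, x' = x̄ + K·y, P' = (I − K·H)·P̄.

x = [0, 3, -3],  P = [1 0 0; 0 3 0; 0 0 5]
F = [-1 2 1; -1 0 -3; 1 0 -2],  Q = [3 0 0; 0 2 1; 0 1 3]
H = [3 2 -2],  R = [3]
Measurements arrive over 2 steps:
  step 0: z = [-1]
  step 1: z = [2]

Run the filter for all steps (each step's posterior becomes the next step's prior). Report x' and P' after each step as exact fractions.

step 0: x̄ = F·x = [3, 9, 6]
step 0: P̄ = F·P·Fᵀ + Q = [21 -14 -11; -14 48 30; -11 30 24]
step 0: y = z − H·x̄ = [-16]
step 0: S = H·P̄·Hᵀ + R = [204]
step 0: K = P̄·Hᵀ·S⁻¹ = [19/68; -1/34; -7/68]
step 0: x' = x̄ + K·y = [-25/17, 161/17, 130/17]
step 0: P' = (I − K·H)·P̄ = [345/68 -419/34 -349/68; -419/34 813/17 999/34; -349/68 999/34 1485/68]
step 1: x̄ = F·x = [477/17, -365/17, -285/17]
step 1: P̄ = F·P·Fᵀ + Q = [6771/17 -3780/17 -7015/34; -3780/17 2938/17 4491/34; -7015/34 4491/34 7885/68]
step 1: y = z − H·x̄ = [-1237/17]
step 1: S = H·P̄·Hᵀ + R = [59393/17]
step 1: K = P̄·Hᵀ·S⁻¹ = [19768/59393; -9955/59393; -9974/59393]
step 1: x' = x̄ + K·y = [228085/59393, -550830/59393, -269951/59393]
step 1: P' = (I − K·H)·P̄ = [669187/59393 -1630300/59393 -1312343/118786; -1630300/59393 4434977/59393 4008919/118786; -1312343/118786 4008919/118786 4140653/237572]

step 0: x' = [-25/17, 161/17, 130/17], P' = [345/68 -419/34 -349/68; -419/34 813/17 999/34; -349/68 999/34 1485/68]
step 1: x' = [228085/59393, -550830/59393, -269951/59393], P' = [669187/59393 -1630300/59393 -1312343/118786; -1630300/59393 4434977/59393 4008919/118786; -1312343/118786 4008919/118786 4140653/237572]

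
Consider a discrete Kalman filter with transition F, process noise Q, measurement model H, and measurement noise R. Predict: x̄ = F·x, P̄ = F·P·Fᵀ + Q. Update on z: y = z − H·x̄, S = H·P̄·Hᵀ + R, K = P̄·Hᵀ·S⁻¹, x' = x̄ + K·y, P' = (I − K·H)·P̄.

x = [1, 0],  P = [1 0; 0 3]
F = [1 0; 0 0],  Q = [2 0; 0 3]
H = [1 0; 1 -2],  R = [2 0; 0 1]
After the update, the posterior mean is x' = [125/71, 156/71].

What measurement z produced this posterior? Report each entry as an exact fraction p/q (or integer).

z = [3, -3]

x̄ = F·x = [1, 0]
P̄ = F·P·Fᵀ + Q = [3 0; 0 3]
S = H·P̄·Hᵀ + R = [5 3; 3 16]
K = P̄·Hᵀ·S⁻¹ = [39/71 6/71; 18/71 -30/71]
x' − x̄ = [54/71, 156/71] = K·y
y = (KᵀK)⁻¹·Kᵀ·(x' − x̄) = [2, -4]
z = y + H·x̄ = [2, -4] + [1, 1] = [3, -3]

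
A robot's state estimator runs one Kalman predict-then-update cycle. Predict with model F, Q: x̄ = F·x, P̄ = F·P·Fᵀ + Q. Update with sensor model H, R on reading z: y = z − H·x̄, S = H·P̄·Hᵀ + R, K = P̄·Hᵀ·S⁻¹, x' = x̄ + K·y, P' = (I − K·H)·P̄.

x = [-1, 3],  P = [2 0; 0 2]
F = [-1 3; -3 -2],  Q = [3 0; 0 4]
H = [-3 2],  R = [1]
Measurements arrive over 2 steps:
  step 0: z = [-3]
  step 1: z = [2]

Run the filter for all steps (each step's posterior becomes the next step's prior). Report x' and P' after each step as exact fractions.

step 0: x̄ = F·x = [10, -3]
step 0: P̄ = F·P·Fᵀ + Q = [23 -6; -6 30]
step 0: y = z − H·x̄ = [33]
step 0: S = H·P̄·Hᵀ + R = [400]
step 0: K = P̄·Hᵀ·S⁻¹ = [-81/400; 39/200]
step 0: x' = x̄ + K·y = [1327/400, 687/200]
step 0: P' = (I − K·H)·P̄ = [2639/400 1959/200; 1959/200 1479/100]
step 1: x̄ = F·x = [559/80, -6729/400]
step 1: P̄ = F·P·Fᵀ + Q = [1343/16 -11001/80; -11001/80 96031/400]
step 1: y = z − H·x̄ = [22643/400]
step 1: S = H·P̄·Hᵀ + R = [1346759/400]
step 1: K = P̄·Hᵀ·S⁻¹ = [-210735/1346759; 357077/1346759]
step 1: x' = x̄ + K·y = [-2518703/1346759, -2442617/1346759]
step 1: P' = (I − K·H)·P̄ = [2020483/1346759 2925357/1346759; 2925357/1346759 4566574/1346759]

step 0: x' = [1327/400, 687/200], P' = [2639/400 1959/200; 1959/200 1479/100]
step 1: x' = [-2518703/1346759, -2442617/1346759], P' = [2020483/1346759 2925357/1346759; 2925357/1346759 4566574/1346759]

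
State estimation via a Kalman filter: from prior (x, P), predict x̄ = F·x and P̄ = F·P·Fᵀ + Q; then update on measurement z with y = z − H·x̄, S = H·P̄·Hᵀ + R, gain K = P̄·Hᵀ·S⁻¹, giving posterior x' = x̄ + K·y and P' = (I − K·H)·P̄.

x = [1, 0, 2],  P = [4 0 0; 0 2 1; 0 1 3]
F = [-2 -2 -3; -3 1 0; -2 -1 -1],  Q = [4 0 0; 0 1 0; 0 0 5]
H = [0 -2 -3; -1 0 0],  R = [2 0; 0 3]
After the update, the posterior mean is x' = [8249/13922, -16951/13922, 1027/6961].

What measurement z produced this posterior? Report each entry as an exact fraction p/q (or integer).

x̄ = F·x = [-8, -3, -4]
P̄ = F·P·Fᵀ + Q = [67 17 34; 17 39 21; 34 21 28]
S = H·P̄·Hᵀ + R = [662 136; 136 70]
K = P̄·Hᵀ·S⁻¹ = [-102/6961 -12929/13922; -3779/13922 3961/13922; -1049/6961 -1343/6961]
x' − x̄ = [119625/13922, 24815/13922, 28871/6961] = K·y
y = (KᵀK)⁻¹·Kᵀ·(x' − x̄) = [-16, -9]
z = y + H·x̄ = [-16, -9] + [18, 8] = [2, -1]

z = [2, -1]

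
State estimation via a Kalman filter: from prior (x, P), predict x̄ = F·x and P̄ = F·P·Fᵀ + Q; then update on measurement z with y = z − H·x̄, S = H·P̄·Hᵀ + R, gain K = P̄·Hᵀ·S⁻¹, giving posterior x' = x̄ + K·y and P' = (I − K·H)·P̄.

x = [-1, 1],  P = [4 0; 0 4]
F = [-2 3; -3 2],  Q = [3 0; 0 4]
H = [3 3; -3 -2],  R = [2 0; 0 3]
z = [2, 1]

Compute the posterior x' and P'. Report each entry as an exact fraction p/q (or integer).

x̄ = F·x = [5, 5]
P̄ = F·P·Fᵀ + Q = [55 48; 48 56]
y = z − H·x̄ = [-28, 26]
S = H·P̄·Hᵀ + R = [1865 -1551; -1551 1298]
K = P̄·Hᵀ·S⁻¹ = [-339/1379 -7506/15169; 720/1379 6472/15169]
x' = x̄ + K·y = [-14899/15169, 22357/15169]
P' = (I − K·H)·P̄ = [27490/15169 -29976/15169; -29976/15169 35256/15169]

x' = [-14899/15169, 22357/15169]
P' = [27490/15169 -29976/15169; -29976/15169 35256/15169]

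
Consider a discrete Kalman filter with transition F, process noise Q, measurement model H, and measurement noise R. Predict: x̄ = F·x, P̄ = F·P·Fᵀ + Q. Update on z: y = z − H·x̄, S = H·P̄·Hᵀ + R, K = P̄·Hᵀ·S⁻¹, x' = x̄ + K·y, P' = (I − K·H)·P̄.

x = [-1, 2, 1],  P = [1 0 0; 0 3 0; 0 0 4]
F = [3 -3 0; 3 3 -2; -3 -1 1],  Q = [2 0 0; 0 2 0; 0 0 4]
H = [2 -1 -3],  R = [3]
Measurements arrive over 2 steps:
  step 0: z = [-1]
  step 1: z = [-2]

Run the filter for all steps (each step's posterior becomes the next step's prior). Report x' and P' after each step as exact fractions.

step 0: x̄ = F·x = [-9, 1, 2]
step 0: P̄ = F·P·Fᵀ + Q = [38 -18 0; -18 54 -26; 0 -26 20]
step 0: y = z − H·x̄ = [24]
step 0: S = H·P̄·Hᵀ + R = [305]
step 0: K = P̄·Hᵀ·S⁻¹ = [94/305; -12/305; -34/305]
step 0: x' = x̄ + K·y = [-489/305, 17/305, -206/305]
step 0: P' = (I − K·H)·P̄ = [2754/305 -4362/305 3196/305; -4362/305 16326/305 -8338/305; 3196/305 -8338/305 4944/305]
step 1: x̄ = F·x = [-1518/305, -1004/305, 1244/305]
step 1: P̄ = F·P·Fᵀ + Q = [250846/305 -191352/305 32622/305; -191352/305 175294/305 -44234/305; 32622/305 -44234/305 18604/305]
step 1: y = z − H·x̄ = [5154/305]
step 1: S = H·P̄·Hᵀ + R = [1455569/305]
step 1: K = P̄·Hᵀ·S⁻¹ = [595178/1455569; -425296/1455569; 53666/1455569]
step 1: x' = x̄ + K·y = [2813094/1455569, -11978252/1455569, 6843680/1455569]
step 1: P' = (I − K·H)·P̄ = [35694458/1455569 -83276120/1455569 50959834/1455569; -83276120/1455569 243527294/1455569 -136267882/1455569; 50959834/1455569 -136267882/1455569 79342184/1455569]

step 0: x' = [-489/305, 17/305, -206/305], P' = [2754/305 -4362/305 3196/305; -4362/305 16326/305 -8338/305; 3196/305 -8338/305 4944/305]
step 1: x' = [2813094/1455569, -11978252/1455569, 6843680/1455569], P' = [35694458/1455569 -83276120/1455569 50959834/1455569; -83276120/1455569 243527294/1455569 -136267882/1455569; 50959834/1455569 -136267882/1455569 79342184/1455569]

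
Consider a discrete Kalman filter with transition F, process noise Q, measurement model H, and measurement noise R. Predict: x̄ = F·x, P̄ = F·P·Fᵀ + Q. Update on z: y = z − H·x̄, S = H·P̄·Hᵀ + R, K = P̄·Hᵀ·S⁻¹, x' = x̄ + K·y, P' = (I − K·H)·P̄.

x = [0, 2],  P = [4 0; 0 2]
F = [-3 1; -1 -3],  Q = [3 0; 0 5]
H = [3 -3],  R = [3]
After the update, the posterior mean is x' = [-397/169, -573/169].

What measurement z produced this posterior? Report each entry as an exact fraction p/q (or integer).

x̄ = F·x = [2, -6]
P̄ = F·P·Fᵀ + Q = [41 6; 6 27]
S = H·P̄·Hᵀ + R = [507]
K = P̄·Hᵀ·S⁻¹ = [35/169; -21/169]
x' − x̄ = [-735/169, 441/169] = K·y
y = (KᵀK)⁻¹·Kᵀ·(x' − x̄) = [-21]
z = y + H·x̄ = [-21] + [24] = [3]

z = [3]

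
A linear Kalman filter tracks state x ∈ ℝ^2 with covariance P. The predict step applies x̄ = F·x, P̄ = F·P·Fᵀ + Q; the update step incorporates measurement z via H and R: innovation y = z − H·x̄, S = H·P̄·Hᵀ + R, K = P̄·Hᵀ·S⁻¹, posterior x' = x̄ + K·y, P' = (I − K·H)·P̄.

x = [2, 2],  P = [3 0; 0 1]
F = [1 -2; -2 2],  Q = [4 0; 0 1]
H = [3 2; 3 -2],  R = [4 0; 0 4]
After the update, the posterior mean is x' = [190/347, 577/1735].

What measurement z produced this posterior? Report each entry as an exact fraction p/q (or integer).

z = [3, 1]

x̄ = F·x = [-2, 0]
P̄ = F·P·Fᵀ + Q = [11 -10; -10 17]
S = H·P̄·Hᵀ + R = [51 31; 31 291]
K = P̄·Hᵀ·S⁻¹ = [107/694 115/694; 787/3470 -847/3470]
x' − x̄ = [884/347, 577/1735] = K·y
y = (KᵀK)⁻¹·Kᵀ·(x' − x̄) = [9, 7]
z = y + H·x̄ = [9, 7] + [-6, -6] = [3, 1]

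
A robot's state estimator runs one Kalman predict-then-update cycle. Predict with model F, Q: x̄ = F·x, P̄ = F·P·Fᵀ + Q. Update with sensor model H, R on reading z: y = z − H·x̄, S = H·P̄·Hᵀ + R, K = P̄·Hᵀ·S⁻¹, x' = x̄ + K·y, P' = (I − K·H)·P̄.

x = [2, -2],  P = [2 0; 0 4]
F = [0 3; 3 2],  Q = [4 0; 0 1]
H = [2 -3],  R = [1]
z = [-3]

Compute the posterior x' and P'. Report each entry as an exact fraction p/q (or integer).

x̄ = F·x = [-6, 2]
P̄ = F·P·Fᵀ + Q = [40 24; 24 35]
y = z − H·x̄ = [15]
S = H·P̄·Hᵀ + R = [188]
K = P̄·Hᵀ·S⁻¹ = [2/47; -57/188]
x' = x̄ + K·y = [-252/47, -479/188]
P' = (I − K·H)·P̄ = [1864/47 1242/47; 1242/47 3331/188]

x' = [-252/47, -479/188]
P' = [1864/47 1242/47; 1242/47 3331/188]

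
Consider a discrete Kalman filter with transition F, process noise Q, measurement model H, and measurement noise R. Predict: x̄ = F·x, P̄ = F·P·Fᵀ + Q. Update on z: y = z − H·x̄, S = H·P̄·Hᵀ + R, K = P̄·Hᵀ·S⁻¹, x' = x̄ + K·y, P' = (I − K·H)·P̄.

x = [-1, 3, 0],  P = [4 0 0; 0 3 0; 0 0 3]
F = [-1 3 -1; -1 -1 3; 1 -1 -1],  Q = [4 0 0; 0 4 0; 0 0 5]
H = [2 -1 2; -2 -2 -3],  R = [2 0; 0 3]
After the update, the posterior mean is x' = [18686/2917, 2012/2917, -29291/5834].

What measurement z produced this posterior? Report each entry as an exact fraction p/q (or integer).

z = [2, 1]

x̄ = F·x = [10, -2, -4]
P̄ = F·P·Fᵀ + Q = [38 -14 -10; -14 38 -10; -10 -10 15]
S = H·P̄·Hᵀ + R = [268 -28; -28 90]
K = P̄·Hᵀ·S⁻¹ = [1449/5834 -358/2917; -2061/5834 -904/2917; 415/5834 -195/5834]
x' − x̄ = [-10484/2917, 7846/2917, -5955/5834] = K·y
y = (KᵀK)⁻¹·Kᵀ·(x' − x̄) = [-12, 5]
z = y + H·x̄ = [-12, 5] + [14, -4] = [2, 1]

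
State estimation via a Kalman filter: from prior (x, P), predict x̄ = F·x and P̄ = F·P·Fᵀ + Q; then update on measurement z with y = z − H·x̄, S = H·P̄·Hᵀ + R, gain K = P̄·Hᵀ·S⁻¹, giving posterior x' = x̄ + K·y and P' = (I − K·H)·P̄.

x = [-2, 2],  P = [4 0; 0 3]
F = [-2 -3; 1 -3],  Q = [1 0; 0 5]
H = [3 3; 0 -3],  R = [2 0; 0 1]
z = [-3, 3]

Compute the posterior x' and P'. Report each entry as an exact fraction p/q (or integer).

x' = [4073/100775, -103768/100775]
P' = [33109/100775 -10969/100775; -10969/100775 11079/100775]

x̄ = F·x = [-2, -8]
P̄ = F·P·Fᵀ + Q = [44 19; 19 36]
y = z − H·x̄ = [27, -21]
S = H·P̄·Hᵀ + R = [1064 -495; -495 325]
K = P̄·Hᵀ·S⁻¹ = [6642/20155 32907/100775; 33/20155 -33237/100775]
x' = x̄ + K·y = [4073/100775, -103768/100775]
P' = (I − K·H)·P̄ = [33109/100775 -10969/100775; -10969/100775 11079/100775]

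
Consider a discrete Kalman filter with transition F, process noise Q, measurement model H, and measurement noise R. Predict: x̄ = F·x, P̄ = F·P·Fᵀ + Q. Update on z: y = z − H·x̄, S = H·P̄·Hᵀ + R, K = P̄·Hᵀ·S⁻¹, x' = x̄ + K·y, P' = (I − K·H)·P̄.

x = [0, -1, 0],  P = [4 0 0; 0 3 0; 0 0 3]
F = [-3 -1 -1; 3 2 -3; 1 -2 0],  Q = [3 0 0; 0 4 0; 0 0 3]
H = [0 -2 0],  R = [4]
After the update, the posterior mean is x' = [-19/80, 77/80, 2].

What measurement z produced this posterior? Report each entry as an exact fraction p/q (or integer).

x̄ = F·x = [1, -2, 2]
P̄ = F·P·Fᵀ + Q = [45 -33 -6; -33 79 0; -6 0 19]
S = H·P̄·Hᵀ + R = [320]
K = P̄·Hᵀ·S⁻¹ = [33/160; -79/160; 0]
x' − x̄ = [-99/80, 237/80, 0] = K·y
y = (KᵀK)⁻¹·Kᵀ·(x' − x̄) = [-6]
z = y + H·x̄ = [-6] + [4] = [-2]

z = [-2]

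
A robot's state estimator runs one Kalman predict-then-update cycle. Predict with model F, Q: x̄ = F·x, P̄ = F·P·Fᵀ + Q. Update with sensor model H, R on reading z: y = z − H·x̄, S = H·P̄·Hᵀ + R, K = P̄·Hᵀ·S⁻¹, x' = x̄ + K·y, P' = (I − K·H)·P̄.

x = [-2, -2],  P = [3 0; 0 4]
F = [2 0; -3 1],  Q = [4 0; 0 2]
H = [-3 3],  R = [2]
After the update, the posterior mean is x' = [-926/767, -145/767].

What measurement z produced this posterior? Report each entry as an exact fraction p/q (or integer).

x̄ = F·x = [-4, 4]
P̄ = F·P·Fᵀ + Q = [16 -18; -18 33]
S = H·P̄·Hᵀ + R = [767]
K = P̄·Hᵀ·S⁻¹ = [-102/767; 153/767]
x' − x̄ = [2142/767, -3213/767] = K·y
y = (KᵀK)⁻¹·Kᵀ·(x' − x̄) = [-21]
z = y + H·x̄ = [-21] + [24] = [3]

z = [3]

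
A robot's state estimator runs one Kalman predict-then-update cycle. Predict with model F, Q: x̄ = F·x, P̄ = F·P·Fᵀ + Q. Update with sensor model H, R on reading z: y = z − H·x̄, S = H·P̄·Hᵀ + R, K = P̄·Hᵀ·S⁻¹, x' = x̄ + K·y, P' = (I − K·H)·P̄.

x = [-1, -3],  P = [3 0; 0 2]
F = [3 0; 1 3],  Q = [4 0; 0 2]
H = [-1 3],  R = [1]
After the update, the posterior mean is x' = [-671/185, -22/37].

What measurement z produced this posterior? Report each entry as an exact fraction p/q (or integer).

z = [2]

x̄ = F·x = [-3, -10]
P̄ = F·P·Fᵀ + Q = [31 9; 9 23]
S = H·P̄·Hᵀ + R = [185]
K = P̄·Hᵀ·S⁻¹ = [-4/185; 12/37]
x' − x̄ = [-116/185, 348/37] = K·y
y = (KᵀK)⁻¹·Kᵀ·(x' − x̄) = [29]
z = y + H·x̄ = [29] + [-27] = [2]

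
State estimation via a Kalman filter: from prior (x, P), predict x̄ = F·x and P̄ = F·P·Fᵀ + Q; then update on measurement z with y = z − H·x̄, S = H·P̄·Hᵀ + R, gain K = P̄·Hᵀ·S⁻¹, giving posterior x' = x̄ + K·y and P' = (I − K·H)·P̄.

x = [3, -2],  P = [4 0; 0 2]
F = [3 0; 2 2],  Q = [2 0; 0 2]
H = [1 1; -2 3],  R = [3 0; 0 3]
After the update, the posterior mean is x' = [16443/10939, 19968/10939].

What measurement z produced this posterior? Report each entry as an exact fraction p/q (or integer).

x̄ = F·x = [9, 2]
P̄ = F·P·Fᵀ + Q = [38 24; 24 26]
S = H·P̄·Hᵀ + R = [115 26; 26 101]
K = P̄·Hᵀ·S⁻¹ = [6366/10939 -2072/10939; 4270/10939 2150/10939]
x' − x̄ = [-82008/10939, -1910/10939] = K·y
y = (KᵀK)⁻¹·Kᵀ·(x' − x̄) = [-8, 15]
z = y + H·x̄ = [-8, 15] + [11, -12] = [3, 3]

z = [3, 3]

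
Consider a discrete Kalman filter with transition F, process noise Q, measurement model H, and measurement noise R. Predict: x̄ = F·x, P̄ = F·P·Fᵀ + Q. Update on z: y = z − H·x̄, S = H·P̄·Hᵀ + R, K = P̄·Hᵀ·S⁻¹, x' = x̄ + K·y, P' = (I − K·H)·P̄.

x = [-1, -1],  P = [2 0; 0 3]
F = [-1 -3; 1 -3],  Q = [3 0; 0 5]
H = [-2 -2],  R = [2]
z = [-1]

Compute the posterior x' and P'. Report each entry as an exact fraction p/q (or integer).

x̄ = F·x = [4, 2]
P̄ = F·P·Fᵀ + Q = [32 25; 25 34]
y = z − H·x̄ = [11]
S = H·P̄·Hᵀ + R = [466]
K = P̄·Hᵀ·S⁻¹ = [-57/233; -59/233]
x' = x̄ + K·y = [305/233, -183/233]
P' = (I − K·H)·P̄ = [958/233 -901/233; -901/233 960/233]

x' = [305/233, -183/233]
P' = [958/233 -901/233; -901/233 960/233]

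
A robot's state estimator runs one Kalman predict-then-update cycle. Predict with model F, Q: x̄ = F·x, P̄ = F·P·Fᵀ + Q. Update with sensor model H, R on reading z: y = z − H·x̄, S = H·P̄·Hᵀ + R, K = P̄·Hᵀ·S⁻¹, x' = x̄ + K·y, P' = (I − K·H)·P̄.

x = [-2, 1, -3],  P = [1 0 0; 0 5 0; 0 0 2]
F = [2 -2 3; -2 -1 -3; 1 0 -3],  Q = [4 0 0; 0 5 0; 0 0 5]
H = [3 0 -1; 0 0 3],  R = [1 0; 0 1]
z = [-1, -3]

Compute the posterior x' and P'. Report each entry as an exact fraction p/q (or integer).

x' = [-48051/69439, 439800/69439, -68831/69439]
P' = [8526/69439 1300/69439 2528/69439; 1300/69439 1480912/69439 4816/69439; 2528/69439 4816/69439 7656/69439]

x̄ = F·x = [-15, 12, 7]
P̄ = F·P·Fᵀ + Q = [46 -12 -16; -12 32 16; -16 16 24]
y = z − H·x̄ = [51, -24]
S = H·P̄·Hᵀ + R = [535 -216; -216 217]
K = P̄·Hᵀ·S⁻¹ = [23050/69439 7584/69439; -916/69439 14448/69439; -72/69439 22968/69439]
x' = x̄ + K·y = [-48051/69439, 439800/69439, -68831/69439]
P' = (I − K·H)·P̄ = [8526/69439 1300/69439 2528/69439; 1300/69439 1480912/69439 4816/69439; 2528/69439 4816/69439 7656/69439]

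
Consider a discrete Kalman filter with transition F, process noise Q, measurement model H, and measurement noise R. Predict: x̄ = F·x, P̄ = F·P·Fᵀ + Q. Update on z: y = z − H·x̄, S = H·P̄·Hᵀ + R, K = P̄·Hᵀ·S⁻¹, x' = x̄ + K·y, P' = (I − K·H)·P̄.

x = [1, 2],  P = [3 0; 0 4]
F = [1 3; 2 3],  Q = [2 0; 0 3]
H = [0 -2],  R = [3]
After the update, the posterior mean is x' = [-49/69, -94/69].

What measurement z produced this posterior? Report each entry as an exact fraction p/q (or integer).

z = [3]

x̄ = F·x = [7, 8]
P̄ = F·P·Fᵀ + Q = [41 42; 42 51]
S = H·P̄·Hᵀ + R = [207]
K = P̄·Hᵀ·S⁻¹ = [-28/69; -34/69]
x' − x̄ = [-532/69, -646/69] = K·y
y = (KᵀK)⁻¹·Kᵀ·(x' − x̄) = [19]
z = y + H·x̄ = [19] + [-16] = [3]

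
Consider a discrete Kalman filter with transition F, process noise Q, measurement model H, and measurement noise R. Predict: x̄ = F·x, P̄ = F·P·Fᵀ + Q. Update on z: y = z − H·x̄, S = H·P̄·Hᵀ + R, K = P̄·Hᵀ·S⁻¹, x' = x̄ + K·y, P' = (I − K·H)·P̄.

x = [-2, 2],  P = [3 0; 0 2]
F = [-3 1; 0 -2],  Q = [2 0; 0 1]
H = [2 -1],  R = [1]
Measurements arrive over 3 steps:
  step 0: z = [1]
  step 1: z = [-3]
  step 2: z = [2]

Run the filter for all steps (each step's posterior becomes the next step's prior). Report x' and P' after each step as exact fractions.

step 0: x' = [-9/25, -277/150], P' = [49/25 87/25; 87/25 1061/150]
step 1: x' = [-711/2002, 4751/2002], P' = [9853/2002 9668/1001; 9668/1001 39859/2002]
step 2: x' = [160649/42172, 227321/42172], P' = [345439/42172 692503/42172; 692503/42172 1429427/42172]

step 0: x̄ = F·x = [8, -4]
step 0: P̄ = F·P·Fᵀ + Q = [31 -4; -4 9]
step 0: y = z − H·x̄ = [-19]
step 0: S = H·P̄·Hᵀ + R = [150]
step 0: K = P̄·Hᵀ·S⁻¹ = [11/25; -17/150]
step 0: x' = x̄ + K·y = [-9/25, -277/150]
step 0: P' = (I − K·H)·P̄ = [49/25 87/25; 87/25 1061/150]
step 1: x̄ = F·x = [-23/30, 277/75]
step 1: P̄ = F·P·Fᵀ + Q = [35/6 101/15; 101/15 2197/75]
step 1: y = z − H·x̄ = [167/75]
step 1: S = H·P̄·Hᵀ + R = [2002/75]
step 1: K = P̄·Hᵀ·S⁻¹ = [185/1001; -1187/2002]
step 1: x' = x̄ + K·y = [-711/2002, 4751/2002]
step 1: P' = (I − K·H)·P̄ = [9853/2002 9668/1001; 9668/1001 39859/2002]
step 2: x̄ = F·x = [3442/1001, -4751/1001]
step 2: P̄ = F·P·Fᵀ + Q = [8262/1001 18149/1001; 18149/1001 80719/1001]
step 2: y = z − H·x̄ = [-741/77]
step 2: S = H·P̄·Hᵀ + R = [3244/77]
step 2: K = P̄·Hᵀ·S⁻¹ = [-125/3244; -3417/3244]
step 2: x' = x̄ + K·y = [160649/42172, 227321/42172]
step 2: P' = (I − K·H)·P̄ = [345439/42172 692503/42172; 692503/42172 1429427/42172]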